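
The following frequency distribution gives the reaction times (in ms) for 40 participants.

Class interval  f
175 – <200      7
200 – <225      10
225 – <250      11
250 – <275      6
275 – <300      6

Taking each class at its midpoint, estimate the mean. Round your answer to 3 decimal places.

Midpoints: 187.5, 212.5, 237.5, 262.5, 287.5
Σfm = 7×187.5 + 10×212.5 + 11×237.5 + 6×262.5 + 6×287.5 = 9350
n = Σf = 40
Mean = 9350 / 40 = 233.7500

233.750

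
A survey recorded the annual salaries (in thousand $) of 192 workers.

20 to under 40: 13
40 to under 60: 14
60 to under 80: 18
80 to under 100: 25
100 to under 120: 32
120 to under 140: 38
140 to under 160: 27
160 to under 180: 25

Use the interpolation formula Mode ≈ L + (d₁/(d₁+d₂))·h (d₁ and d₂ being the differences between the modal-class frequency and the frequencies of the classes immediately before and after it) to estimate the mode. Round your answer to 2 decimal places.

Modal class: 120 to under 140 (highest frequency 38).
d₁ = 38 − 32 = 6, d₂ = 38 − 27 = 11
Mode ≈ 120 + (6/(6+11)) × 20 = 120 + 7.0588 = 127.0588

127.06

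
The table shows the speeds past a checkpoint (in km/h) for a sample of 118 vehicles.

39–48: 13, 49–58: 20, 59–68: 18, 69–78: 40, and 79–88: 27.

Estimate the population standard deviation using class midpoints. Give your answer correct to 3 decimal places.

13.034

Midpoints: 43.5, 53.5, 63.5, 73.5, 83.5
n = 118, Σfm = 7973, mean = 67.5678
Σfm² = 558765.5
Σf(m − x̄)² = Σfm² − (Σfm)²/n = 558765.5 − 7973²/118 = 20047.4576
Population variance = 20047.4576 / 118 = 169.8937
Standard deviation = √169.8937 = 13.0343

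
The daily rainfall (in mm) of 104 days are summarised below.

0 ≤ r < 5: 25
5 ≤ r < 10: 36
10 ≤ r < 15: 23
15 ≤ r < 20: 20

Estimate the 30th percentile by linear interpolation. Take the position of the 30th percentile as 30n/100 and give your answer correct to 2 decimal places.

5.86

Cumulative frequencies: 25, 61, 84, 104
n = 104; position = 30n/100 = 31.2.
This falls in the class 5 ≤ r < 10: L = 5, F = 25, f = 36, h = 5.
30th percentile ≈ 5 + ((31.2 − 25) / 36) × 5 = 5.8611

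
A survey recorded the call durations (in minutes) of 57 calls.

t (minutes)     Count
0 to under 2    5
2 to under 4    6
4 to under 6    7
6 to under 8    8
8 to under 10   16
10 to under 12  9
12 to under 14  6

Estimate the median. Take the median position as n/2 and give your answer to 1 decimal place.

Cumulative frequencies: 5, 11, 18, 26, 42, 51, 57
n = 57; position = n/2 = 28.5.
This falls in the class 8 to under 10: L = 8, F = 26, f = 16, h = 2.
Median ≈ 8 + ((28.5 − 26) / 16) × 2 = 8.3125

8.3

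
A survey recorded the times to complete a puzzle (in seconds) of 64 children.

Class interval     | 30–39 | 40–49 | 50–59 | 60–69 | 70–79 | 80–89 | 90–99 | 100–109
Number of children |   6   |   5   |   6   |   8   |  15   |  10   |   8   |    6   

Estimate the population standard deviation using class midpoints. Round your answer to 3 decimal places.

Midpoints: 34.5, 44.5, 54.5, 64.5, 74.5, 84.5, 94.5, 104.5
n = 64, Σfm = 4618, mean = 72.1562
Σfm² = 359766
Σf(m − x̄)² = Σfm² − (Σfm)²/n = 359766 − 4618²/64 = 26548.4375
Population variance = 26548.4375 / 64 = 414.8193
Standard deviation = √414.8193 = 20.3671

20.367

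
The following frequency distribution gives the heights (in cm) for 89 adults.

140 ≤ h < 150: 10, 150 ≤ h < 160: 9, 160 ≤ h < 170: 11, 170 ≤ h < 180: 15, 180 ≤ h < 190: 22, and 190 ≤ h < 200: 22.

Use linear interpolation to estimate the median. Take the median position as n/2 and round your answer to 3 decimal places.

Cumulative frequencies: 10, 19, 30, 45, 67, 89
n = 89; position = n/2 = 44.5.
This falls in the class 170 ≤ h < 180: L = 170, F = 30, f = 15, h = 10.
Median ≈ 170 + ((44.5 − 30) / 15) × 10 = 179.6667

179.667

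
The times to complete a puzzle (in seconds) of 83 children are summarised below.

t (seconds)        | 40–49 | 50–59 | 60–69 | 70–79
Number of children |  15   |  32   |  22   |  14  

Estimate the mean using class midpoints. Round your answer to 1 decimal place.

58.7

Midpoints: 44.5, 54.5, 64.5, 74.5
Σfm = 15×44.5 + 32×54.5 + 22×64.5 + 14×74.5 = 4873.5
n = Σf = 83
Mean = 4873.5 / 83 = 58.7169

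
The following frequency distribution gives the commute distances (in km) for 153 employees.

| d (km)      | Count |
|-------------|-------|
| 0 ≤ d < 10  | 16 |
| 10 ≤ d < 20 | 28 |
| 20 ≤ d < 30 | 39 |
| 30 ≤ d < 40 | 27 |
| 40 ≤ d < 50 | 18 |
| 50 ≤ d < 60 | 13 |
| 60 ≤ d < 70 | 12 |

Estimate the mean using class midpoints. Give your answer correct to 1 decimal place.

Midpoints: 5, 15, 25, 35, 45, 55, 65
Σfm = 16×5 + 28×15 + 39×25 + 27×35 + 18×45 + 13×55 + 12×65 = 4725
n = Σf = 153
Mean = 4725 / 153 = 30.8824

30.9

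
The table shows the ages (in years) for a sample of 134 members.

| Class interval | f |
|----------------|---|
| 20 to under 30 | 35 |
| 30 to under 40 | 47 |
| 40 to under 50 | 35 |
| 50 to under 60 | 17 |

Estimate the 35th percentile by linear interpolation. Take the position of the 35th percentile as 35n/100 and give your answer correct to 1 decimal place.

Cumulative frequencies: 35, 82, 117, 134
n = 134; position = 35n/100 = 46.9.
This falls in the class 30 to under 40: L = 30, F = 35, f = 47, h = 10.
35th percentile ≈ 30 + ((46.9 − 35) / 47) × 10 = 32.5319

32.5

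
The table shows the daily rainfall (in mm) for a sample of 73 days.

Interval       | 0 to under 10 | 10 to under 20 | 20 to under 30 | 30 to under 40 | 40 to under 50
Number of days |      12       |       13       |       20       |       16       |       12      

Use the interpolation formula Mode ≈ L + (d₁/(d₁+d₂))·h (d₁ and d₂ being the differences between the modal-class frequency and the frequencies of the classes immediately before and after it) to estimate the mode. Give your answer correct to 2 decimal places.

Modal class: 20 to under 30 (highest frequency 20).
d₁ = 20 − 13 = 7, d₂ = 20 − 16 = 4
Mode ≈ 20 + (7/(7+4)) × 10 = 20 + 6.3636 = 26.3636

26.36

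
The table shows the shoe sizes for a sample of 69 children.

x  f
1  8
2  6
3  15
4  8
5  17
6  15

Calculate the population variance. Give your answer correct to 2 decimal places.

2.72

Values: 1, 2, 3, 4, 5, 6
n = 69, Σfx = 272, mean = 3.9420
Σfx² = 1260
Σf(x − x̄)² = Σfx² − (Σfx)²/n = 1260 − 272²/69 = 187.7681
Population variance = 187.7681 / 69 = 2.7213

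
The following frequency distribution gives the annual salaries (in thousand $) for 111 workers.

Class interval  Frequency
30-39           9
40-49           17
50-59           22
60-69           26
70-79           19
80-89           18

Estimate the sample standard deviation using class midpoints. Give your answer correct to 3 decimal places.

15.224

Midpoints: 34.5, 44.5, 54.5, 64.5, 74.5, 84.5
n = 111, Σfm = 6879.5, mean = 61.9775
Σfm² = 451867.75
Σf(m − x̄)² = Σfm² − (Σfm)²/n = 451867.75 − 6879.5²/111 = 25493.6937
Sample variance = 25493.6937 / 110 = 231.7609
Standard deviation = √231.7609 = 15.2237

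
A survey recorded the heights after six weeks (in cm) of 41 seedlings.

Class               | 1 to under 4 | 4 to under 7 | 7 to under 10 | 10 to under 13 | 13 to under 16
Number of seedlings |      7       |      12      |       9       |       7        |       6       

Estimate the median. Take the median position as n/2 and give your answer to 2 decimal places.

Cumulative frequencies: 7, 19, 28, 35, 41
n = 41; position = n/2 = 20.5.
This falls in the class 7 to under 10: L = 7, F = 19, f = 9, h = 3.
Median ≈ 7 + ((20.5 − 19) / 9) × 3 = 7.5000

7.50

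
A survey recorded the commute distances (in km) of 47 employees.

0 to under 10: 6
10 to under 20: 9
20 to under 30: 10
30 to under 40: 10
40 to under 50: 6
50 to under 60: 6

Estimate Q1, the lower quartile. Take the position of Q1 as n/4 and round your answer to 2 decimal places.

Cumulative frequencies: 6, 15, 25, 35, 41, 47
n = 47; position = n/4 = 11.75.
This falls in the class 10 to under 20: L = 10, F = 6, f = 9, h = 10.
Lower quartile ≈ 10 + ((11.75 − 6) / 9) × 10 = 16.3889

16.39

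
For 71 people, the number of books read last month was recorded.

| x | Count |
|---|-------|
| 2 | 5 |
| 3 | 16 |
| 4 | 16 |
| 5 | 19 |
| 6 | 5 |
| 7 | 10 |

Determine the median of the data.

4

Cumulative frequencies: 5, 21, 37, 56, 61, 71
n = 71, so the median is the value in position (n+1)/2 = 36.
Position 36 falls at value 4.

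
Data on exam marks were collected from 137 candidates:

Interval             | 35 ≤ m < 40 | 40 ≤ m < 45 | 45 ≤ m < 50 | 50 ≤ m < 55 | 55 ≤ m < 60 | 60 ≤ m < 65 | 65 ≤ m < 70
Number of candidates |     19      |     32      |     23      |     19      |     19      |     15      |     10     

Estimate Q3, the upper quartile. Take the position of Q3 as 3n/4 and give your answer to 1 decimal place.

57.6

Cumulative frequencies: 19, 51, 74, 93, 112, 127, 137
n = 137; position = 3n/4 = 102.75.
This falls in the class 55 ≤ m < 60: L = 55, F = 93, f = 19, h = 5.
Upper quartile ≈ 55 + ((102.75 − 93) / 19) × 5 = 57.5658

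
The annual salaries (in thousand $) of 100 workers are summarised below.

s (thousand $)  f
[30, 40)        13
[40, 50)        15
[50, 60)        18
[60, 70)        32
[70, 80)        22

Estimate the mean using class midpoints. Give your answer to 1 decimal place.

Midpoints: 35, 45, 55, 65, 75
Σfm = 13×35 + 15×45 + 18×55 + 32×65 + 22×75 = 5850
n = Σf = 100
Mean = 5850 / 100 = 58.5000

58.5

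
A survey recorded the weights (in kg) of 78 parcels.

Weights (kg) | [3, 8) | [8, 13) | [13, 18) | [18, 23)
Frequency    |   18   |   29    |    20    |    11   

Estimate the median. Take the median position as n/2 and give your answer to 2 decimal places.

Cumulative frequencies: 18, 47, 67, 78
n = 78; position = n/2 = 39.
This falls in the class [8, 13): L = 8, F = 18, f = 29, h = 5.
Median ≈ 8 + ((39 − 18) / 29) × 5 = 11.6207

11.62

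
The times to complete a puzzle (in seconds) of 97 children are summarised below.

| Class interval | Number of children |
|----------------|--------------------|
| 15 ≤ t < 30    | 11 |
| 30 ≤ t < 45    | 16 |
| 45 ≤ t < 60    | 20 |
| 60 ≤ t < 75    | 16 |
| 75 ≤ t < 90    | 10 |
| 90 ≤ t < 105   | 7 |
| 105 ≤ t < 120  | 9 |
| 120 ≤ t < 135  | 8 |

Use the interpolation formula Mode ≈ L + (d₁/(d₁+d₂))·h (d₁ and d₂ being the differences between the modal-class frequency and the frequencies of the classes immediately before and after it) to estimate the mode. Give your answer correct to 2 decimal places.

Modal class: 45 ≤ t < 60 (highest frequency 20).
d₁ = 20 − 16 = 4, d₂ = 20 − 16 = 4
Mode ≈ 45 + (4/(4+4)) × 15 = 45 + 7.5000 = 52.5000

52.50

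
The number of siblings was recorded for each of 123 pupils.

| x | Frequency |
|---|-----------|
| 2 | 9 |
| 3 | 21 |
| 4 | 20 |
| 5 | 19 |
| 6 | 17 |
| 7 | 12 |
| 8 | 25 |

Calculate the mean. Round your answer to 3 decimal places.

Values: 2, 3, 4, 5, 6, 7, 8
Σfx = 9×2 + 21×3 + 20×4 + 19×5 + 17×6 + 12×7 + 25×8 = 642
n = Σf = 123
Mean = 642 / 123 = 5.2195

5.220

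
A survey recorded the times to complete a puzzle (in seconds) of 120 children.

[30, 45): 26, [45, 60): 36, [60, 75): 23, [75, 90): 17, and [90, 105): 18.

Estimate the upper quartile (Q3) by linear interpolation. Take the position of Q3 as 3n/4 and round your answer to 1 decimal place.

Cumulative frequencies: 26, 62, 85, 102, 120
n = 120; position = 3n/4 = 90.
This falls in the class [75, 90): L = 75, F = 85, f = 17, h = 15.
Upper quartile ≈ 75 + ((90 − 85) / 17) × 15 = 79.4118

79.4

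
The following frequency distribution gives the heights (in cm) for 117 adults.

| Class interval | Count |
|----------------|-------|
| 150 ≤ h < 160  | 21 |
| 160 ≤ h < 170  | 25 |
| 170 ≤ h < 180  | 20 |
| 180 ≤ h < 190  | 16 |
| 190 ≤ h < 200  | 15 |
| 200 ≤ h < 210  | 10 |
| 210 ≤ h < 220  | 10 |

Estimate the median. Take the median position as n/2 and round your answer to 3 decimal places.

176.250

Cumulative frequencies: 21, 46, 66, 82, 97, 107, 117
n = 117; position = n/2 = 58.5.
This falls in the class 170 ≤ h < 180: L = 170, F = 46, f = 20, h = 10.
Median ≈ 170 + ((58.5 − 46) / 20) × 10 = 176.2500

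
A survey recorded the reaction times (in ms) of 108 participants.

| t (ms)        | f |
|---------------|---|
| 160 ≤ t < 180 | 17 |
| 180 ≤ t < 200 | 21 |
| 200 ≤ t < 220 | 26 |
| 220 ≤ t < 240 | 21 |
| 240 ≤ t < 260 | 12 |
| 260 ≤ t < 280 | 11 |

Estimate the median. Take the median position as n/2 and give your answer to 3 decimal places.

212.308

Cumulative frequencies: 17, 38, 64, 85, 97, 108
n = 108; position = n/2 = 54.
This falls in the class 200 ≤ t < 220: L = 200, F = 38, f = 26, h = 20.
Median ≈ 200 + ((54 − 38) / 26) × 20 = 212.3077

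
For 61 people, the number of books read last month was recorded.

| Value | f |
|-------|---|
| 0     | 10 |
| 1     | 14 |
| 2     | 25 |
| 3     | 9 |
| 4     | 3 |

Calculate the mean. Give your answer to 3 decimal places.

1.689

Values: 0, 1, 2, 3, 4
Σfx = 10×0 + 14×1 + 25×2 + 9×3 + 3×4 = 103
n = Σf = 61
Mean = 103 / 61 = 1.6885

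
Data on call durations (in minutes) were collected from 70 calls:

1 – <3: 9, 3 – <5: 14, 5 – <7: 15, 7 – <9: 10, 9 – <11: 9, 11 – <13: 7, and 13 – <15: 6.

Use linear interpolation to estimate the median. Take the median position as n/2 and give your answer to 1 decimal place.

Cumulative frequencies: 9, 23, 38, 48, 57, 64, 70
n = 70; position = n/2 = 35.
This falls in the class 5 – <7: L = 5, F = 23, f = 15, h = 2.
Median ≈ 5 + ((35 − 23) / 15) × 2 = 6.6000

6.6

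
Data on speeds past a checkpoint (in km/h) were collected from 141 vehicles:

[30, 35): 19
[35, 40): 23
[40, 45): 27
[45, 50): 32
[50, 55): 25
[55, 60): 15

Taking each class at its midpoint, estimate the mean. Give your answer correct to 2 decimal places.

Midpoints: 32.5, 37.5, 42.5, 47.5, 52.5, 57.5
Σfm = 19×32.5 + 23×37.5 + 27×42.5 + 32×47.5 + 25×52.5 + 15×57.5 = 6322.5
n = Σf = 141
Mean = 6322.5 / 141 = 44.8404

44.84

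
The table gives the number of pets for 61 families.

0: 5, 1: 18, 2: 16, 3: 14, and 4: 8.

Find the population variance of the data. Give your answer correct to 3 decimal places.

1.376

Values: 0, 1, 2, 3, 4
n = 61, Σfx = 124, mean = 2.0328
Σfx² = 336
Σf(x − x̄)² = Σfx² − (Σfx)²/n = 336 − 124²/61 = 83.9344
Population variance = 83.9344 / 61 = 1.3760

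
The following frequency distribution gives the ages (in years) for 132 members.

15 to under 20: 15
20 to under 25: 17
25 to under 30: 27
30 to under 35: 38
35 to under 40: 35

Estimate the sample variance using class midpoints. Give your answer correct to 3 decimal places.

43.284

Midpoints: 17.5, 22.5, 27.5, 32.5, 37.5
n = 132, Σfm = 3935, mean = 29.8106
Σfm² = 122975
Σf(m − x̄)² = Σfm² − (Σfm)²/n = 122975 − 3935²/132 = 5670.2652
Sample variance = 5670.2652 / 131 = 43.2845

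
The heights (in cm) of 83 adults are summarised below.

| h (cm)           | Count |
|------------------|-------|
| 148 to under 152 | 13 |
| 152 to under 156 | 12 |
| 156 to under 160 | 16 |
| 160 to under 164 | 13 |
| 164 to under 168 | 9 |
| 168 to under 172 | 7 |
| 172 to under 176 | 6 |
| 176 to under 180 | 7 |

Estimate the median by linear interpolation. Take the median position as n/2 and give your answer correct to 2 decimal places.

160.15

Cumulative frequencies: 13, 25, 41, 54, 63, 70, 76, 83
n = 83; position = n/2 = 41.5.
This falls in the class 160 to under 164: L = 160, F = 41, f = 13, h = 4.
Median ≈ 160 + ((41.5 − 41) / 13) × 4 = 160.1538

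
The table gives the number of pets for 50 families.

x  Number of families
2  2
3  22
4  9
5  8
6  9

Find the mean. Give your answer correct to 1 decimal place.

Values: 2, 3, 4, 5, 6
Σfx = 2×2 + 22×3 + 9×4 + 8×5 + 9×6 = 200
n = Σf = 50
Mean = 200 / 50 = 4.0000

4.0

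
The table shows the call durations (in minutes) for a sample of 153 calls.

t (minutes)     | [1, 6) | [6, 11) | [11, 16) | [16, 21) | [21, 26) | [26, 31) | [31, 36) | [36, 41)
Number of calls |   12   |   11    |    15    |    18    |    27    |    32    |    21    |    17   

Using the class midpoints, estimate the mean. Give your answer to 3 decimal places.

23.369

Midpoints: 3.5, 8.5, 13.5, 18.5, 23.5, 28.5, 33.5, 38.5
Σfm = 12×3.5 + 11×8.5 + 15×13.5 + 18×18.5 + 27×23.5 + 32×28.5 + 21×33.5 + 17×38.5 = 3575.5
n = Σf = 153
Mean = 3575.5 / 153 = 23.3693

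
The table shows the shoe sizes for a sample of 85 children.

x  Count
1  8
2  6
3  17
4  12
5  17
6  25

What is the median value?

4

Cumulative frequencies: 8, 14, 31, 43, 60, 85
n = 85, so the median is the value in position (n+1)/2 = 43.
Position 43 falls at value 4.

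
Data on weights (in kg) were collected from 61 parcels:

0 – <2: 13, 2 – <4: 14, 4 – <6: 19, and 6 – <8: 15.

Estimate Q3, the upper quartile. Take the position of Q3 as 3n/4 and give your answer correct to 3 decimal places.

Cumulative frequencies: 13, 27, 46, 61
n = 61; position = 3n/4 = 45.75.
This falls in the class 4 – <6: L = 4, F = 27, f = 19, h = 2.
Upper quartile ≈ 4 + ((45.75 − 27) / 19) × 2 = 5.9737

5.974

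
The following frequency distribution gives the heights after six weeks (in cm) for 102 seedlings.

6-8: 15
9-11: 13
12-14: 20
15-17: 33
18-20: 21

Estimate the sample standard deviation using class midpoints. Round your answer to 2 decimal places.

Midpoints: 7, 10, 13, 16, 19
n = 102, Σfm = 1422, mean = 13.9412
Σfm² = 21444
Σf(m − x̄)² = Σfm² − (Σfm)²/n = 21444 − 1422²/102 = 1619.6471
Sample variance = 1619.6471 / 101 = 16.0361
Standard deviation = √16.0361 = 4.0045

4.00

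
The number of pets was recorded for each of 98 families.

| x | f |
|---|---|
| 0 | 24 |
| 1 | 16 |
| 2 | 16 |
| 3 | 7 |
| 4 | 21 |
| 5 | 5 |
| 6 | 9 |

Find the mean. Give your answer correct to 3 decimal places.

Values: 0, 1, 2, 3, 4, 5, 6
Σfx = 24×0 + 16×1 + 16×2 + 7×3 + 21×4 + 5×5 + 9×6 = 232
n = Σf = 98
Mean = 232 / 98 = 2.3673

2.367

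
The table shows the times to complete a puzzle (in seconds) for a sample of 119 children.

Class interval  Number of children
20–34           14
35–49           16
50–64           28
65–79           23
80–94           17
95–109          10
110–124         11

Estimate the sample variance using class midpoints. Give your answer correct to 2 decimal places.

696.73

Midpoints: 27, 42, 57, 72, 87, 102, 117
n = 119, Σfm = 8088, mean = 67.9664
Σfm² = 631926
Σf(m − x̄)² = Σfm² − (Σfm)²/n = 631926 − 8088²/119 = 82213.8655
Sample variance = 82213.8655 / 118 = 696.7277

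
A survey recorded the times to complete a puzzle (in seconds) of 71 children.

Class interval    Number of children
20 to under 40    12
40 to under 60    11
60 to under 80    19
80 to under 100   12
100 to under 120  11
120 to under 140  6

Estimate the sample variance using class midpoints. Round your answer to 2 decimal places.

942.45

Midpoints: 30, 50, 70, 90, 110, 130
n = 71, Σfm = 5310, mean = 74.7887
Σfm² = 463100
Σf(m − x̄)² = Σfm² − (Σfm)²/n = 463100 − 5310²/71 = 65971.8310
Sample variance = 65971.8310 / 70 = 942.4547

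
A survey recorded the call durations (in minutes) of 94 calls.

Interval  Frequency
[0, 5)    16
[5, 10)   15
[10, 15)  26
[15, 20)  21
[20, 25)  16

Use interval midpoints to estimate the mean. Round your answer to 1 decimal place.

12.8

Midpoints: 2.5, 7.5, 12.5, 17.5, 22.5
Σfm = 16×2.5 + 15×7.5 + 26×12.5 + 21×17.5 + 16×22.5 = 1205
n = Σf = 94
Mean = 1205 / 94 = 12.8191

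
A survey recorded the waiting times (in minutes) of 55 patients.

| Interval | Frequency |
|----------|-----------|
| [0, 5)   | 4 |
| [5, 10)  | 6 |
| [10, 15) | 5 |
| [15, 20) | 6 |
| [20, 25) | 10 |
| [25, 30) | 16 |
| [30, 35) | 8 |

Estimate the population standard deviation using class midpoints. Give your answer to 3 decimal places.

Midpoints: 2.5, 7.5, 12.5, 17.5, 22.5, 27.5, 32.5
n = 55, Σfm = 1147.5, mean = 20.8636
Σfm² = 28593.75
Σf(m − x̄)² = Σfm² − (Σfm)²/n = 28593.75 − 1147.5²/55 = 4652.7273
Population variance = 4652.7273 / 55 = 84.5950
Standard deviation = √84.5950 = 9.1976

9.198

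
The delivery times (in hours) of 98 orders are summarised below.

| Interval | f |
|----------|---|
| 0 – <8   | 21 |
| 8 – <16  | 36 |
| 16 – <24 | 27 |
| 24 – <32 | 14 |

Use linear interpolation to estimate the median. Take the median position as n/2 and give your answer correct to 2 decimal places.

14.22

Cumulative frequencies: 21, 57, 84, 98
n = 98; position = n/2 = 49.
This falls in the class 8 – <16: L = 8, F = 21, f = 36, h = 8.
Median ≈ 8 + ((49 − 21) / 36) × 8 = 14.2222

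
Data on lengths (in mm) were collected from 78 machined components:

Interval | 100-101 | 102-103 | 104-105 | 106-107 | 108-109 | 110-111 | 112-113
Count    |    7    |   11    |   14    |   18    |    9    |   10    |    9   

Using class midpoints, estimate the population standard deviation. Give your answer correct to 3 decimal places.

3.588

Midpoints: 100.5, 102.5, 104.5, 106.5, 108.5, 110.5, 112.5
n = 78, Σfm = 8305, mean = 106.4744
Σfm² = 885273.5
Σf(m − x̄)² = Σfm² − (Σfm)²/n = 885273.5 − 8305²/78 = 1003.9487
Population variance = 1003.9487 / 78 = 12.8711
Standard deviation = √12.8711 = 3.5876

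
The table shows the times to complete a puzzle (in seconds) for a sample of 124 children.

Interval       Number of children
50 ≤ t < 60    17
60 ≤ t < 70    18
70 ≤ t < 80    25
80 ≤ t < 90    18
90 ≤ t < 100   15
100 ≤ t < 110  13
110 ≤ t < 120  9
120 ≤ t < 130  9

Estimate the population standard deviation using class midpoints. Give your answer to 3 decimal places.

20.897

Midpoints: 55, 65, 75, 85, 95, 105, 115, 125
n = 124, Σfm = 10460, mean = 84.3548
Σfm² = 936500
Σf(m − x̄)² = Σfm² − (Σfm)²/n = 936500 − 10460²/124 = 54148.3871
Population variance = 54148.3871 / 124 = 436.6805
Standard deviation = √436.6805 = 20.8969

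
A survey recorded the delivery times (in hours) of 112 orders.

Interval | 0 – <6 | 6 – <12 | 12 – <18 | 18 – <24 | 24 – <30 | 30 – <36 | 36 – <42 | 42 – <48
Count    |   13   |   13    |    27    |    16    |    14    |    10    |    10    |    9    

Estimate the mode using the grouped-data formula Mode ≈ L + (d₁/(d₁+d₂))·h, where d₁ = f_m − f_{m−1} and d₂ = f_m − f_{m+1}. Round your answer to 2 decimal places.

Modal class: 12 – <18 (highest frequency 27).
d₁ = 27 − 13 = 14, d₂ = 27 − 16 = 11
Mode ≈ 12 + (14/(14+11)) × 6 = 12 + 3.3600 = 15.3600

15.36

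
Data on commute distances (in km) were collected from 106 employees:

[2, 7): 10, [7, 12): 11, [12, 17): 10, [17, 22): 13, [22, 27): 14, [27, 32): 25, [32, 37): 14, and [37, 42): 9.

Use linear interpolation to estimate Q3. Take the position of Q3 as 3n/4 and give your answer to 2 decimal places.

Cumulative frequencies: 10, 21, 31, 44, 58, 83, 97, 106
n = 106; position = 3n/4 = 79.5.
This falls in the class [27, 32): L = 27, F = 58, f = 25, h = 5.
Upper quartile ≈ 27 + ((79.5 − 58) / 25) × 5 = 31.3000

31.30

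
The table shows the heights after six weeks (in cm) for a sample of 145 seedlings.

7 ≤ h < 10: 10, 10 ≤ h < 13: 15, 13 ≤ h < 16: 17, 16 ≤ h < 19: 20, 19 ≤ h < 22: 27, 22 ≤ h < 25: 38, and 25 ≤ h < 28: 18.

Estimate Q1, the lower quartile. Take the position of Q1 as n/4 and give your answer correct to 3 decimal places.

14.985

Cumulative frequencies: 10, 25, 42, 62, 89, 127, 145
n = 145; position = n/4 = 36.25.
This falls in the class 13 ≤ h < 16: L = 13, F = 25, f = 17, h = 3.
Lower quartile ≈ 13 + ((36.25 − 25) / 17) × 3 = 14.9853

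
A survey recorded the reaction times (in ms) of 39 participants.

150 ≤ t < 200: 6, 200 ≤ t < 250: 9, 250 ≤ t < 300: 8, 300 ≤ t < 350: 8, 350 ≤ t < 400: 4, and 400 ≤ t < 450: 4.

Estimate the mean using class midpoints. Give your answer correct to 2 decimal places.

283.97

Midpoints: 175, 225, 275, 325, 375, 425
Σfm = 6×175 + 9×225 + 8×275 + 8×325 + 4×375 + 4×425 = 11075
n = Σf = 39
Mean = 11075 / 39 = 283.9744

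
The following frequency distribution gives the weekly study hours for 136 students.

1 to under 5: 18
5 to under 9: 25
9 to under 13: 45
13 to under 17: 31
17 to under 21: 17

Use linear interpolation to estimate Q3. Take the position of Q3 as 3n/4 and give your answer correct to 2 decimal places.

Cumulative frequencies: 18, 43, 88, 119, 136
n = 136; position = 3n/4 = 102.
This falls in the class 13 to under 17: L = 13, F = 88, f = 31, h = 4.
Upper quartile ≈ 13 + ((102 − 88) / 31) × 4 = 14.8065

14.81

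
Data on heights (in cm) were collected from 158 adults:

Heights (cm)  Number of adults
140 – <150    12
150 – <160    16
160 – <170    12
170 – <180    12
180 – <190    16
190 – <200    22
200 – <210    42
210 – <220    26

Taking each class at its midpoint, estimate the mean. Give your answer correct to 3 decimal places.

Midpoints: 145, 155, 165, 175, 185, 195, 205, 215
Σfm = 12×145 + 16×155 + 12×165 + 12×175 + 16×185 + 22×195 + 42×205 + 26×215 = 29750
n = Σf = 158
Mean = 29750 / 158 = 188.2911

188.291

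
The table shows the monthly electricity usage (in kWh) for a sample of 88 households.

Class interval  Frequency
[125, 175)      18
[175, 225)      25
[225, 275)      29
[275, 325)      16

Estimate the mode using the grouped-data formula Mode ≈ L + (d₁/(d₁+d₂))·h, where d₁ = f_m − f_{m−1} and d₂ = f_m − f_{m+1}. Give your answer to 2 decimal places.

Modal class: [225, 275) (highest frequency 29).
d₁ = 29 − 25 = 4, d₂ = 29 − 16 = 13
Mode ≈ 225 + (4/(4+13)) × 50 = 225 + 11.7647 = 236.7647

236.76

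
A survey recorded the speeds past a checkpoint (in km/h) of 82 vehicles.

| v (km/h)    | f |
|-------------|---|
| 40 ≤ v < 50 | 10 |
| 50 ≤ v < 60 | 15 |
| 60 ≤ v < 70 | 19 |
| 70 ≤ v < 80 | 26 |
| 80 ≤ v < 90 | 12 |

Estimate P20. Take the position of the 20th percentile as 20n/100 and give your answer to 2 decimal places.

Cumulative frequencies: 10, 25, 44, 70, 82
n = 82; position = 20n/100 = 16.4.
This falls in the class 50 ≤ v < 60: L = 50, F = 10, f = 15, h = 10.
20th percentile ≈ 50 + ((16.4 − 10) / 15) × 10 = 54.2667

54.27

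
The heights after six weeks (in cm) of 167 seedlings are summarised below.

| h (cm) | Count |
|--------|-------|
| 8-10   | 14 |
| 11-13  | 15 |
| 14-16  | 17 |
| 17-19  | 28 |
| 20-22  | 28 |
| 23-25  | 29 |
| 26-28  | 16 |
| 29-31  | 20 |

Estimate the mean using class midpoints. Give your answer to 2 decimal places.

20.25

Midpoints: 9, 12, 15, 18, 21, 24, 27, 30
Σfm = 14×9 + 15×12 + 17×15 + 28×18 + 28×21 + 29×24 + 16×27 + 20×30 = 3381
n = Σf = 167
Mean = 3381 / 167 = 20.2455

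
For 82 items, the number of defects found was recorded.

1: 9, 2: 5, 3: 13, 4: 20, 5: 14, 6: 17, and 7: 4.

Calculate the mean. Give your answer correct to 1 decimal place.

4.1

Values: 1, 2, 3, 4, 5, 6, 7
Σfx = 9×1 + 5×2 + 13×3 + 20×4 + 14×5 + 17×6 + 4×7 = 338
n = Σf = 82
Mean = 338 / 82 = 4.1220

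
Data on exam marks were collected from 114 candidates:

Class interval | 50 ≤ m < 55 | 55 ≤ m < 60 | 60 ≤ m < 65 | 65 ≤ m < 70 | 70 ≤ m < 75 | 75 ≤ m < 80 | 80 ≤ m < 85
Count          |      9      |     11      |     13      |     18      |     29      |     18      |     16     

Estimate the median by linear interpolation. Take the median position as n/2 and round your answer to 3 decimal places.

Cumulative frequencies: 9, 20, 33, 51, 80, 98, 114
n = 114; position = n/2 = 57.
This falls in the class 70 ≤ m < 75: L = 70, F = 51, f = 29, h = 5.
Median ≈ 70 + ((57 − 51) / 29) × 5 = 71.0345

71.034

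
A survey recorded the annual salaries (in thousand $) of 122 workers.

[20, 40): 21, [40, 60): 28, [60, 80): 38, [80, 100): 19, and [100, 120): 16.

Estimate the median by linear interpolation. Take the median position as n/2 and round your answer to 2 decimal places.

66.32

Cumulative frequencies: 21, 49, 87, 106, 122
n = 122; position = n/2 = 61.
This falls in the class [60, 80): L = 60, F = 49, f = 38, h = 20.
Median ≈ 60 + ((61 − 49) / 38) × 20 = 66.3158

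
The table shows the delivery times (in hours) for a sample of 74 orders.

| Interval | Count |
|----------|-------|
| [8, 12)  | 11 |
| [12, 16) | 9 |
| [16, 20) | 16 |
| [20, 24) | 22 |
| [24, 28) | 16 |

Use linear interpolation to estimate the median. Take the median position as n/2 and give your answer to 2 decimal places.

Cumulative frequencies: 11, 20, 36, 58, 74
n = 74; position = n/2 = 37.
This falls in the class [20, 24): L = 20, F = 36, f = 22, h = 4.
Median ≈ 20 + ((37 − 36) / 22) × 4 = 20.1818

20.18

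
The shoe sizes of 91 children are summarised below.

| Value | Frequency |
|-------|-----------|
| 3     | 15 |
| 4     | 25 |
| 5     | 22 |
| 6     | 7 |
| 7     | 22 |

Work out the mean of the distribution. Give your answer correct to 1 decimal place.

Values: 3, 4, 5, 6, 7
Σfx = 15×3 + 25×4 + 22×5 + 7×6 + 22×7 = 451
n = Σf = 91
Mean = 451 / 91 = 4.9560

5.0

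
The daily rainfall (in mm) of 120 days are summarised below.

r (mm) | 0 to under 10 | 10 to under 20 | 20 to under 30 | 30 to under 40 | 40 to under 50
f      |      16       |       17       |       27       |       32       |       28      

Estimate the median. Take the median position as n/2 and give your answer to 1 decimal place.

30.0

Cumulative frequencies: 16, 33, 60, 92, 120
n = 120; position = n/2 = 60.
This falls in the class 20 to under 30: L = 20, F = 33, f = 27, h = 10.
Median ≈ 20 + ((60 − 33) / 27) × 10 = 30.0000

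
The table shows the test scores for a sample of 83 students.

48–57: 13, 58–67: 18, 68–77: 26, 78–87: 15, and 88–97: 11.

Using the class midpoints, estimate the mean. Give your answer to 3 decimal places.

Midpoints: 52.5, 62.5, 72.5, 82.5, 92.5
Σfm = 13×52.5 + 18×62.5 + 26×72.5 + 15×82.5 + 11×92.5 = 5947.5
n = Σf = 83
Mean = 5947.5 / 83 = 71.6566

71.657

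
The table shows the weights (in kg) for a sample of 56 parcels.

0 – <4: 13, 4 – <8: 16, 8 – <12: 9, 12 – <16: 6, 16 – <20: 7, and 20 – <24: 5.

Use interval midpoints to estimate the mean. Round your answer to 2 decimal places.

Midpoints: 2, 6, 10, 14, 18, 22
Σfm = 13×2 + 16×6 + 9×10 + 6×14 + 7×18 + 5×22 = 532
n = Σf = 56
Mean = 532 / 56 = 9.5000

9.50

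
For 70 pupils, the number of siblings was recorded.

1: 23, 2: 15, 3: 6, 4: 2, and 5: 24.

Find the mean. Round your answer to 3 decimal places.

Values: 1, 2, 3, 4, 5
Σfx = 23×1 + 15×2 + 6×3 + 2×4 + 24×5 = 199
n = Σf = 70
Mean = 199 / 70 = 2.8429

2.843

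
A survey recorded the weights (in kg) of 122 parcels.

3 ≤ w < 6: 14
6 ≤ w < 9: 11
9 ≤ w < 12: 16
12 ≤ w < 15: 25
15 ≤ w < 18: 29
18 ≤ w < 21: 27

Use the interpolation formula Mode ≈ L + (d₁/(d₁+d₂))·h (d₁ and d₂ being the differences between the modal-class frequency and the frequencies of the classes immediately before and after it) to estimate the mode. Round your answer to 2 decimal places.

17.00

Modal class: 15 ≤ w < 18 (highest frequency 29).
d₁ = 29 − 25 = 4, d₂ = 29 − 27 = 2
Mode ≈ 15 + (4/(4+2)) × 3 = 15 + 2.0000 = 17.0000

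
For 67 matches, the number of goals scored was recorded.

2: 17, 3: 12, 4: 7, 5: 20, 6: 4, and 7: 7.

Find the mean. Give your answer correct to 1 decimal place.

Values: 2, 3, 4, 5, 6, 7
Σfx = 17×2 + 12×3 + 7×4 + 20×5 + 4×6 + 7×7 = 271
n = Σf = 67
Mean = 271 / 67 = 4.0448

4.0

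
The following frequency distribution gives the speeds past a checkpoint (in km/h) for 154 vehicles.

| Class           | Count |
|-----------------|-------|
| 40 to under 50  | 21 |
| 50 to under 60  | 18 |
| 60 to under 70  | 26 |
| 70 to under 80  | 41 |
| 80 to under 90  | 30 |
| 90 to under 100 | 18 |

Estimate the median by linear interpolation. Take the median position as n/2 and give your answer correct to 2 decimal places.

Cumulative frequencies: 21, 39, 65, 106, 136, 154
n = 154; position = n/2 = 77.
This falls in the class 70 to under 80: L = 70, F = 65, f = 41, h = 10.
Median ≈ 70 + ((77 − 65) / 41) × 10 = 72.9268

72.93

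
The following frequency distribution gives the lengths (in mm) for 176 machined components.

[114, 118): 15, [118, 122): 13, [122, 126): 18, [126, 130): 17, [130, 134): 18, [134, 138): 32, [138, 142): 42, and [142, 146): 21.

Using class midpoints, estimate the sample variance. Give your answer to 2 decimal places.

Midpoints: 116, 120, 124, 128, 132, 136, 140, 144
n = 176, Σfm = 23340, mean = 132.6136
Σfm² = 3108496
Σf(m − x̄)² = Σfm² − (Σfm)²/n = 3108496 − 23340²/176 = 13293.7273
Sample variance = 13293.7273 / 175 = 75.9642

75.96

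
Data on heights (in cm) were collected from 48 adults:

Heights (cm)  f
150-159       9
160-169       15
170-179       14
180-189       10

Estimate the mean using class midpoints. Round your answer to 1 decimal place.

Midpoints: 154.5, 164.5, 174.5, 184.5
Σfm = 9×154.5 + 15×164.5 + 14×174.5 + 10×184.5 = 8146
n = Σf = 48
Mean = 8146 / 48 = 169.7083

169.7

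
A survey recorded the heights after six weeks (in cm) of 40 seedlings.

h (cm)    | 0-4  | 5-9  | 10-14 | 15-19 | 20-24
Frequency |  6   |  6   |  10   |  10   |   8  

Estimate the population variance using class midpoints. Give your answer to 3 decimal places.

Midpoints: 2, 7, 12, 17, 22
n = 40, Σfm = 520, mean = 13.0000
Σfm² = 8520
Σf(m − x̄)² = Σfm² − (Σfm)²/n = 8520 − 520²/40 = 1760.0000
Population variance = 1760.0000 / 40 = 44.0000

44.000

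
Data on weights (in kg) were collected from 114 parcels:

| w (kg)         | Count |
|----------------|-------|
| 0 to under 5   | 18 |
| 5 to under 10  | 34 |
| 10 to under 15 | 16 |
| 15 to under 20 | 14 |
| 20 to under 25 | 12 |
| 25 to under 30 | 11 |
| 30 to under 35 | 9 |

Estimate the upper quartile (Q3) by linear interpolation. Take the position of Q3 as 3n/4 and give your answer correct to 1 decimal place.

21.5

Cumulative frequencies: 18, 52, 68, 82, 94, 105, 114
n = 114; position = 3n/4 = 85.5.
This falls in the class 20 to under 25: L = 20, F = 82, f = 12, h = 5.
Upper quartile ≈ 20 + ((85.5 − 82) / 12) × 5 = 21.4583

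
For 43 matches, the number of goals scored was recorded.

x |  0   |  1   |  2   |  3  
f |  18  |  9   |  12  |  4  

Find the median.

1

Cumulative frequencies: 18, 27, 39, 43
n = 43, so the median is the value in position (n+1)/2 = 22.
Position 22 falls at value 1.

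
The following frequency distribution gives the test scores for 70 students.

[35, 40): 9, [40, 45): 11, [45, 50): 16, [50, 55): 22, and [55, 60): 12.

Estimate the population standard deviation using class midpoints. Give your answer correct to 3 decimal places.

Midpoints: 37.5, 42.5, 47.5, 52.5, 57.5
n = 70, Σfm = 3410, mean = 48.7143
Σfm² = 168937.5
Σf(m − x̄)² = Σfm² − (Σfm)²/n = 168937.5 − 3410²/70 = 2821.7857
Population variance = 2821.7857 / 70 = 40.3112
Standard deviation = √40.3112 = 6.3491

6.349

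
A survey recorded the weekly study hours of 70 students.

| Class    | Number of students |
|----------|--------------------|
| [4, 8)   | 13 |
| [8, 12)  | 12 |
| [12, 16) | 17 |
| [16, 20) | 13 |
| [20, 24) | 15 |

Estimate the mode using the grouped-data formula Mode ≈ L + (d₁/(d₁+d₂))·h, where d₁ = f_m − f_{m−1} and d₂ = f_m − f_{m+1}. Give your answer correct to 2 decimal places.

14.22

Modal class: [12, 16) (highest frequency 17).
d₁ = 17 − 12 = 5, d₂ = 17 − 13 = 4
Mode ≈ 12 + (5/(5+4)) × 4 = 12 + 2.2222 = 14.2222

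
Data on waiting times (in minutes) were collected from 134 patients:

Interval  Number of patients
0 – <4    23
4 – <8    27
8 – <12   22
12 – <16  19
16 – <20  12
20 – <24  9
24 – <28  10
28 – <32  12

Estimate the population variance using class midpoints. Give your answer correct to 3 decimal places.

Midpoints: 2, 6, 10, 14, 18, 22, 26, 30
n = 134, Σfm = 1728, mean = 12.8955
Σfm² = 32792
Σf(m − x̄)² = Σfm² − (Σfm)²/n = 32792 − 1728²/134 = 10508.5373
Population variance = 10508.5373 / 134 = 78.4219

78.422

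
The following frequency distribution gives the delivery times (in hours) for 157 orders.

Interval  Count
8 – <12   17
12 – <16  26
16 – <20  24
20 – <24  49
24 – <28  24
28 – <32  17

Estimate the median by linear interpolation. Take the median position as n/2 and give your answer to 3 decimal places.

Cumulative frequencies: 17, 43, 67, 116, 140, 157
n = 157; position = n/2 = 78.5.
This falls in the class 20 – <24: L = 20, F = 67, f = 49, h = 4.
Median ≈ 20 + ((78.5 − 67) / 49) × 4 = 20.9388

20.939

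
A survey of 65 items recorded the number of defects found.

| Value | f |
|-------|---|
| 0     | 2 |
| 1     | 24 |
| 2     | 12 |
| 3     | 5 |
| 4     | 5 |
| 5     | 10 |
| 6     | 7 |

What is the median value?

Cumulative frequencies: 2, 26, 38, 43, 48, 58, 65
n = 65, so the median is the value in position (n+1)/2 = 33.
Position 33 falls at value 2.

2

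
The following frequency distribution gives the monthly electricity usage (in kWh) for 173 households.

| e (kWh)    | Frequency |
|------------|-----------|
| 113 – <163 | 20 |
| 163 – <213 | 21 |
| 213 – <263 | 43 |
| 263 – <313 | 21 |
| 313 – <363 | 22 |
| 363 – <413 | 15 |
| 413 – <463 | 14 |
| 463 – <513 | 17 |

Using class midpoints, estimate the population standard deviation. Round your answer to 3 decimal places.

106.530

Midpoints: 138, 188, 238, 288, 338, 388, 438, 488
n = 173, Σfm = 50674, mean = 292.9133
Σfm² = 16806412
Σf(m − x̄)² = Σfm² − (Σfm)²/n = 16806412 − 50674²/173 = 1963323.6994
Population variance = 1963323.6994 / 173 = 11348.6919
Standard deviation = √11348.6919 = 106.5302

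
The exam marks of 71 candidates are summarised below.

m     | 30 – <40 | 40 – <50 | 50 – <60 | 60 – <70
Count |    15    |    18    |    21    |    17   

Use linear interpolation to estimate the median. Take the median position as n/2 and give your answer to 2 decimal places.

Cumulative frequencies: 15, 33, 54, 71
n = 71; position = n/2 = 35.5.
This falls in the class 50 – <60: L = 50, F = 33, f = 21, h = 10.
Median ≈ 50 + ((35.5 − 33) / 21) × 10 = 51.1905

51.19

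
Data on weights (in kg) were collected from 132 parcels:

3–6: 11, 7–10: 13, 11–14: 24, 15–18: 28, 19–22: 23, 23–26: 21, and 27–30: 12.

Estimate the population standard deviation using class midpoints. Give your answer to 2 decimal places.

6.85

Midpoints: 4.5, 8.5, 12.5, 16.5, 20.5, 24.5, 28.5
n = 132, Σfm = 2250, mean = 17.0455
Σfm² = 44553
Σf(m − x̄)² = Σfm² − (Σfm)²/n = 44553 − 2250²/132 = 6200.7273
Population variance = 6200.7273 / 132 = 46.9752
Standard deviation = √46.9752 = 6.8538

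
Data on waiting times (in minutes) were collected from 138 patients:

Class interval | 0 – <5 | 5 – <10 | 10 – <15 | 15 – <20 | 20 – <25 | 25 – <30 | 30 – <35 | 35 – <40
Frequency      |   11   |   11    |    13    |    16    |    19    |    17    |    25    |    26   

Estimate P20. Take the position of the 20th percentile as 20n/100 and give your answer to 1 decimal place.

12.2

Cumulative frequencies: 11, 22, 35, 51, 70, 87, 112, 138
n = 138; position = 20n/100 = 27.6.
This falls in the class 10 – <15: L = 10, F = 22, f = 13, h = 5.
20th percentile ≈ 10 + ((27.6 − 22) / 13) × 5 = 12.1538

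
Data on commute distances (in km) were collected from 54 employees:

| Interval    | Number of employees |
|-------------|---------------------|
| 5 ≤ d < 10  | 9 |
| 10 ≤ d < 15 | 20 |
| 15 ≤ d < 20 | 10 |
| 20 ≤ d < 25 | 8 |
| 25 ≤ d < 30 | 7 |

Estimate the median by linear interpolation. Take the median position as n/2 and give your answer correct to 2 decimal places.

14.50

Cumulative frequencies: 9, 29, 39, 47, 54
n = 54; position = n/2 = 27.
This falls in the class 10 ≤ d < 15: L = 10, F = 9, f = 20, h = 5.
Median ≈ 10 + ((27 − 9) / 20) × 5 = 14.5000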